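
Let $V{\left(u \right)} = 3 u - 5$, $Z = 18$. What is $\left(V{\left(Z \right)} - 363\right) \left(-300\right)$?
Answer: $94200$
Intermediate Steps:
$V{\left(u \right)} = -5 + 3 u$
$\left(V{\left(Z \right)} - 363\right) \left(-300\right) = \left(\left(-5 + 3 \cdot 18\right) - 363\right) \left(-300\right) = \left(\left(-5 + 54\right) - 363\right) \left(-300\right) = \left(49 - 363\right) \left(-300\right) = \left(-314\right) \left(-300\right) = 94200$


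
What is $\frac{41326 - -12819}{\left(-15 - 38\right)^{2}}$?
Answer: $\frac{54145}{2809} \approx 19.276$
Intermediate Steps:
$\frac{41326 - -12819}{\left(-15 - 38\right)^{2}} = \frac{41326 + 12819}{\left(-53\right)^{2}} = \frac{54145}{2809}$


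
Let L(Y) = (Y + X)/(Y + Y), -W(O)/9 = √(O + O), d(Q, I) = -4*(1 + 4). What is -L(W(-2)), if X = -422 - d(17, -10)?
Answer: -½ + 67*I/6 ≈ -0.5 + 11.167*I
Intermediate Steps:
d(Q, I) = -20 (d(Q, I) = -4*5 = -20)
X = -402 (X = -422 - 1*(-20) = -422 + 20 = -402)
W(O) = -9*√2*√O (W(O) = -9*√(O + O) = -9*√2*√O)
L(Y) = (-402 + Y)/(2*Y) (L(Y) = (Y - 402)/(Y + Y) = (-402 + Y)/((2*Y)) = (-402 + Y)*(1/(2*Y)) = (-402 + Y)/(2*Y))
-L(W(-2)) = -(-402 - 9*√2*√(-2))/(2*((-9*√2*√(-2)))) = -(-402 - 9*√2*I*√2)/(2*((-9*√2*I*√2))) = -(-402 - 18*I)/(2*((-18*I))) = -I/18*(-402 - 18*I)/2 = -I*(-402 - 18*I)/36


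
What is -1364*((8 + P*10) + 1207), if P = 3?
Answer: -1698180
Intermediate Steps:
-1364*((8 + P*10) + 1207) = -1364*((8 + 3*10) + 1207) = -1364*((8 + 30) + 1207) = -1364*(38 + 1207) = -1364*1245 = -1698180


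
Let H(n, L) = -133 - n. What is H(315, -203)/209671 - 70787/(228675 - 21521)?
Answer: -2133540867/6204883762 ≈ -0.34385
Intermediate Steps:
H(315, -203)/209671 - 70787/(228675 - 21521) = (-133 - 1*315)/209671 - 70787/(228675 - 21521) = (-133 - 315)*(1/209671) - 70787/207154 = -448*1/209671 - 70787*1/207154 = -64/29953 - 70787/207154 = -2133540867/6204883762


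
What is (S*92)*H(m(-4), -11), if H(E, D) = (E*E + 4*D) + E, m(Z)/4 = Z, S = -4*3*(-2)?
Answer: 432768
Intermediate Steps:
S = 24 (S = -12*(-2) = 24)
m(Z) = 4*Z
H(E, D) = E + E**2 + 4*D (H(E, D) = (E**2 + 4*D) + E = E + E**2 + 4*D)
(S*92)*H(m(-4), -11) = (24*92)*(4*(-4) + (4*(-4))**2 + 4*(-11)) = 2208*(-16 + (-16)**2 - 44) = 2208*(-16 + 256 - 44) = 2208*196 = 432768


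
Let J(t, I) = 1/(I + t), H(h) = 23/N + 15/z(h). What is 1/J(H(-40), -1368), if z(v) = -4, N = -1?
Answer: -5579/4 ≈ -1394.8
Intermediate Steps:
H(h) = -107/4 (H(h) = 23/(-1) + 15/(-4) = 23*(-1) + 15*(-¼) = -23 - 15/4 = -107/4)
1/J(H(-40), -1368) = 1/(1/(-1368 - 107/4)) = 1/(1/(-5579/4)) = 1/(-4/5579) = -5579/4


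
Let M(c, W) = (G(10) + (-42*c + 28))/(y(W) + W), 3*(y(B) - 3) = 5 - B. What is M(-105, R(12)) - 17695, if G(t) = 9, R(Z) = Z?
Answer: -659069/38 ≈ -17344.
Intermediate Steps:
y(B) = 14/3 - B/3 (y(B) = 3 + (5 - B)/3 = 3 + (5/3 - B/3) = 14/3 - B/3)
M(c, W) = (37 - 42*c)/(14/3 + 2*W/3) (M(c, W) = (9 + (-42*c + 28))/((14/3 - W/3) + W) = (9 + (28 - 42*c))/(14/3 + 2*W/3) = (37 - 42*c)/(14/3 + 2*W/3))
M(-105, R(12)) - 17695 = 3*(37 - 42*(-105))/(2*(7 + 12)) - 17695 = (3/2)*(37 + 4410)/19 - 17695 = (3/2)*(1/19)*4447 - 17695 = 13341/38 - 17695 = -659069/38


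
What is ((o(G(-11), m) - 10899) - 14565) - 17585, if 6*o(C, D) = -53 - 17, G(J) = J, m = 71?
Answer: -129182/3 ≈ -43061.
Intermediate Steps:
o(C, D) = -35/3 (o(C, D) = (-53 - 17)/6 = (1/6)*(-70) = -35/3)
((o(G(-11), m) - 10899) - 14565) - 17585 = ((-35/3 - 10899) - 14565) - 17585 = (-32732/3 - 14565) - 17585 = -76427/3 - 17585 = -129182/3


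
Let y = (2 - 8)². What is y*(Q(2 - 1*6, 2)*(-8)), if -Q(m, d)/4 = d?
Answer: 2304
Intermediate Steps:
Q(m, d) = -4*d
y = 36 (y = (-6)² = 36)
y*(Q(2 - 1*6, 2)*(-8)) = 36*(-4*2*(-8)) = 36*(-8*(-8)) = 36*64 = 2304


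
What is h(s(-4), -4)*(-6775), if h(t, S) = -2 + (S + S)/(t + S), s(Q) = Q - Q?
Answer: 0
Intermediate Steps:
s(Q) = 0
h(t, S) = -2 + 2*S/(S + t) (h(t, S) = -2 + (2*S)/(S + t) = -2 + 2*S/(S + t))
h(s(-4), -4)*(-6775) = -2*0/(-4 + 0)*(-6775) = -2*0/(-4)*(-6775) = -2*0*(-1/4)*(-6775) = 0*(-6775) = 0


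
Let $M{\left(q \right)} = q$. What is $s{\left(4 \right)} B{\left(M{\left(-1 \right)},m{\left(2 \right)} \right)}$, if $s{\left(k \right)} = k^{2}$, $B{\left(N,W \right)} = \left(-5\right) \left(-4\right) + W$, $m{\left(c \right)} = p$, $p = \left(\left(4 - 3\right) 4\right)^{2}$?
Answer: $576$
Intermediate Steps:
$p = 16$ ($p = \left(1 \cdot 4\right)^{2} = 4^{2} = 16$)
$m{\left(c \right)} = 16$
$B{\left(N,W \right)} = 20 + W$
$s{\left(4 \right)} B{\left(M{\left(-1 \right)},m{\left(2 \right)} \right)} = 4^{2} \left(20 + 16\right) = 16 \cdot 36 = 576$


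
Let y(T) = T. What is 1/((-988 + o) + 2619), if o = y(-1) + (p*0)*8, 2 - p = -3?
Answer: 1/1630 ≈ 0.00061350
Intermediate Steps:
p = 5 (p = 2 - 1*(-3) = 2 + 3 = 5)
o = -1 (o = -1 + (5*0)*8 = -1 + 0*8 = -1 + 0 = -1)
1/((-988 + o) + 2619) = 1/((-988 - 1) + 2619) = 1/(-989 + 2619) = 1/1630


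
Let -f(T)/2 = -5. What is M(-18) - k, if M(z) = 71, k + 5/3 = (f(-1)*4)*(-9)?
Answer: 1298/3 ≈ 432.67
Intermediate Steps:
f(T) = 10 (f(T) = -2*(-5) = 10)
k = -1085/3 (k = -5/3 + (10*4)*(-9) = -5/3 + 40*(-9) = -5/3 - 360 = -1085/3 ≈ -361.67)
M(-18) - k = 71 - 1*(-1085/3) = 71 + 1085/3 = 1298/3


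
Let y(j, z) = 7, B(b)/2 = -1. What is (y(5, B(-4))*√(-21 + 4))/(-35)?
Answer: -I*√17/5 ≈ -0.82462*I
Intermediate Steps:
B(b) = -2 (B(b) = 2*(-1) = -2)
(y(5, B(-4))*√(-21 + 4))/(-35) = (7*√(-21 + 4))/(-35) = (7*√(-17))*(-1/35) = (7*(I*√17))*(-1/35) = (7*I*√17)*(-1/35) = -I*√17/5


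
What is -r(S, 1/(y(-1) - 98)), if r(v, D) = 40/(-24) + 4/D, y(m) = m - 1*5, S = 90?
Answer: 1253/3 ≈ 417.67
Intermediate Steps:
y(m) = -5 + m (y(m) = m - 5 = -5 + m)
r(v, D) = -5/3 + 4/D (r(v, D) = 40*(-1/24) + 4/D = -5/3 + 4/D)
-r(S, 1/(y(-1) - 98)) = -(-5/3 + 4/(1/((-5 - 1) - 98))) = -(-5/3 + 4/(1/(-6 - 98))) = -(-5/3 + 4/(1/(-104))) = -(-5/3 + 4/(-1/104)) = -(-5/3 + 4*(-104)) = -(-5/3 - 416) = -1*(-1253/3) = 1253/3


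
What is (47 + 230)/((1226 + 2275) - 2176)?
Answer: 277/1325 ≈ 0.20906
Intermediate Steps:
(47 + 230)/((1226 + 2275) - 2176) = 277/(3501 - 2176) = 277/1325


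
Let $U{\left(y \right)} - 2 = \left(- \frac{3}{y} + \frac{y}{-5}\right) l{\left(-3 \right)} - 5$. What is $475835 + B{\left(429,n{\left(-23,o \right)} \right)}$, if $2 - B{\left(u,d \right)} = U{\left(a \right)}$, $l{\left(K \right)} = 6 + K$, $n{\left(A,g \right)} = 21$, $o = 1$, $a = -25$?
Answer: $\frac{11895616}{25} \approx 4.7582 \cdot 10^{5}$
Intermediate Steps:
$U{\left(y \right)} = -3 - \frac{9}{y} - \frac{3 y}{5}$ ($U{\left(y \right)} = 2 + \left(\left(- \frac{3}{y} + \frac{y}{-5}\right) \left(6 - 3\right) - 5\right) = 2 + \left(\left(- \frac{3}{y} + y \left(- \frac{1}{5}\right)\right) 3 - 5\right) = 2 + \left(\left(- \frac{3}{y} - \frac{y}{5}\right) 3 - 5\right) = 2 - \left(5 + \frac{9}{y} + \frac{3 y}{5}\right) = -3 - \frac{9}{y} - \frac{3 y}{5}$)
$B{\left(u,d \right)} = - \frac{259}{25}$ ($B{\left(u,d \right)} = 2 - \left(-3 - \frac{9}{-25} - -15\right) = 2 - \left(-3 - - \frac{9}{25} + 15\right) = 2 - \left(-3 + \frac{9}{25} + 15\right) = 2 - \frac{309}{25} = - \frac{259}{25}$)
$475835 + B{\left(429,n{\left(-23,o \right)} \right)} = 475835 - \frac{259}{25} = \frac{11895616}{25}$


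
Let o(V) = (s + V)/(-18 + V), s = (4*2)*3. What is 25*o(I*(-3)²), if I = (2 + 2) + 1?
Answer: 575/9 ≈ 63.889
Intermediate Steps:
s = 24 (s = 8*3 = 24)
I = 5 (I = 4 + 1 = 5)
o(V) = (24 + V)/(-18 + V)
25*o(I*(-3)²) = 25*((24 + 5*(-3)²)/(-18 + 5*(-3)²)) = 25*((24 + 5*9)/(-18 + 5*9)) = 25*((24 + 45)/(-18 + 45)) = 25*(69/27) = 25*((1/27)*69) = 25*(23/9) = 575/9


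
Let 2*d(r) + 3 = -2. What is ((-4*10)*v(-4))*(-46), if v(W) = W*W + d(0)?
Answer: 24840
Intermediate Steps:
d(r) = -5/2 (d(r) = -3/2 + (½)*(-2) = -3/2 - 1 = -5/2)
v(W) = -5/2 + W² (v(W) = W*W - 5/2 = W² - 5/2 = -5/2 + W²)
((-4*10)*v(-4))*(-46) = ((-4*10)*(-5/2 + (-4)²))*(-46) = -40*(-5/2 + 16)*(-46) = -40*27/2*(-46) = -540*(-46) = 24840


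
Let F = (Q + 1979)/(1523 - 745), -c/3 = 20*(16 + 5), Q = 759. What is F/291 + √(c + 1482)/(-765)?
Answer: 1369/113199 - √222/765 ≈ -0.0073829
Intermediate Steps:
c = -1260 (c = -60*(16 + 5) = -60*21 = -3*420 = -1260)
F = 1369/389 (F = (759 + 1979)/(1523 - 745) = 2738/778 = 2738*(1/778) = 1369/389 ≈ 3.5193)
F/291 + √(c + 1482)/(-765) = (1369/389)/291 + √(-1260 + 1482)/(-765) = (1369/389)*(1/291) + √222*(-1/765) = 1369/113199 - √222/765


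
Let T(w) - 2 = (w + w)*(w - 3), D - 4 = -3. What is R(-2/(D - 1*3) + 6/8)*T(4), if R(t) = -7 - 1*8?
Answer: -150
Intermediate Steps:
D = 1 (D = 4 - 3 = 1)
T(w) = 2 + 2*w*(-3 + w) (T(w) = 2 + (w + w)*(w - 3) = 2 + (2*w)*(-3 + w) = 2 + 2*w*(-3 + w))
R(t) = -15 (R(t) = -7 - 8 = -15)
R(-2/(D - 1*3) + 6/8)*T(4) = -15*(2 - 6*4 + 2*4²) = -15*(2 - 24 + 2*16) = -15*(2 - 24 + 32) = -15*10 = -150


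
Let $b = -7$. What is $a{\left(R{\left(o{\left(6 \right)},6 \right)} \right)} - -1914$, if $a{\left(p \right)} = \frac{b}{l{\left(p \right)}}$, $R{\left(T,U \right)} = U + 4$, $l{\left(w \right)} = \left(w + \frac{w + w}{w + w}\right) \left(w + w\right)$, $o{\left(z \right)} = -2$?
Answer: $\frac{421073}{220} \approx 1914.0$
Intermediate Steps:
$l{\left(w \right)} = 2 w \left(1 + w\right)$ ($l{\left(w \right)} = \left(w + \frac{2 w}{2 w}\right) 2 w = \left(w + 2 w \frac{1}{2 w}\right) 2 w = \left(w + 1\right) 2 w = \left(1 + w\right) 2 w = 2 w \left(1 + w\right)$)
$R{\left(T,U \right)} = 4 + U$
$a{\left(p \right)} = - \frac{7}{2 p \left(1 + p\right)}$
$a{\left(R{\left(o{\left(6 \right)},6 \right)} \right)} - -1914 = - \frac{7}{2 \left(4 + 6\right) \left(1 + \left(4 + 6\right)\right)} - -1914 = - \frac{7}{2 \cdot 10 \left(1 + 10\right)} + 1914 = \left(- \frac{7}{2}\right) \frac{1}{10} \cdot \frac{1}{11} + 1914 = - \frac{7}{220} + 1914 = \frac{421073}{220}$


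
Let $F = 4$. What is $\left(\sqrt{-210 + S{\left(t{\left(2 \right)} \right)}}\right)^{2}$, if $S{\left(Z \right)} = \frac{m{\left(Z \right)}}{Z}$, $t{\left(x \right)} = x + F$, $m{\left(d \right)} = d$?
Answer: $-209$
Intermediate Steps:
$t{\left(x \right)} = 4 + x$ ($t{\left(x \right)} = x + 4 = 4 + x$)
$S{\left(Z \right)} = 1$ ($S{\left(Z \right)} = \frac{Z}{Z} = 1$)
$\left(\sqrt{-210 + S{\left(t{\left(2 \right)} \right)}}\right)^{2} = \left(\sqrt{-210 + 1}\right)^{2} = \left(\sqrt{-209}\right)^{2} = \left(i \sqrt{209}\right)^{2} = -209$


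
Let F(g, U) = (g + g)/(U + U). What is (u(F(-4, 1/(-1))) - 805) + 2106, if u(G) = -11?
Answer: 1290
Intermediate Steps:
F(g, U) = g/U (F(g, U) = (2*g)/((2*U)) = (2*g)*(1/(2*U)) = g/U)
(u(F(-4, 1/(-1))) - 805) + 2106 = (-11 - 805) + 2106 = -816 + 2106 = 1290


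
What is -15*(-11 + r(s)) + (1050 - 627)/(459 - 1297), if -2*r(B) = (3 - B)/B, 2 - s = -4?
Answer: 269409/1676 ≈ 160.75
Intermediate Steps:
s = 6 (s = 2 - 1*(-4) = 2 + 4 = 6)
r(B) = -(3 - B)/(2*B)
-15*(-11 + r(s)) + (1050 - 627)/(459 - 1297) = -15*(-11 + (½)*(-3 + 6)/6) + (1050 - 627)/(459 - 1297) = -15*(-11 + (½)*(⅙)*3) + 423/(-838) = -15*(-11 + ¼) + 423*(-1/838) = -15*(-43/4) - 423/838 = 645/4 - 423/838 = 269409/1676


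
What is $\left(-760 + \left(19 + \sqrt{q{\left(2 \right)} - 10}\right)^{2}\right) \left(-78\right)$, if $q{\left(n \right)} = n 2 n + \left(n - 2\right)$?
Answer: $31278 - 2964 i \sqrt{2} \approx 31278.0 - 4191.7 i$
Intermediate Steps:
$q{\left(n \right)} = -2 + n + 2 n^{2}$ ($q{\left(n \right)} = 2 n n + \left(n - 2\right) = 2 n^{2} + \left(-2 + n\right) = -2 + n + 2 n^{2}$)
$\left(-760 + \left(19 + \sqrt{q{\left(2 \right)} - 10}\right)^{2}\right) \left(-78\right) = \left(-760 + \left(19 + \sqrt{\left(-2 + 2 + 2 \cdot 2^{2}\right) - 10}\right)^{2}\right) \left(-78\right) = \left(-760 + \left(19 + \sqrt{\left(-2 + 2 + 2 \cdot 4\right) - 10}\right)^{2}\right) \left(-78\right) = \left(-760 + \left(19 + \sqrt{\left(-2 + 2 + 8\right) - 10}\right)^{2}\right) \left(-78\right) = \left(-760 + \left(19 + \sqrt{8 - 10}\right)^{2}\right) \left(-78\right) = \left(-760 + \left(19 + \sqrt{-2}\right)^{2}\right) \left(-78\right) = \left(-760 + \left(19 + i \sqrt{2}\right)^{2}\right) \left(-78\right) = 59280 - 78 \left(19 + i \sqrt{2}\right)^{2}$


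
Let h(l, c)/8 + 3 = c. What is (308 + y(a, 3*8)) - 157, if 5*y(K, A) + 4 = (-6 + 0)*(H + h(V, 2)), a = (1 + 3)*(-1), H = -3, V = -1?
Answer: 817/5 ≈ 163.40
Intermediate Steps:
h(l, c) = -24 + 8*c
a = -4 (a = 4*(-1) = -4)
y(K, A) = 62/5 (y(K, A) = -⅘ + ((-6 + 0)*(-3 + (-24 + 8*2)))/5 = -⅘ + (-6*(-3 + (-24 + 16)))/5 = -⅘ + (-6*(-3 - 8))/5 = -⅘ + (-6*(-11))/5 = -⅘ + (⅕)*66 = -⅘ + 66/5 = 62/5)
(308 + y(a, 3*8)) - 157 = (308 + 62/5) - 157 = 1602/5 - 157 = 817/5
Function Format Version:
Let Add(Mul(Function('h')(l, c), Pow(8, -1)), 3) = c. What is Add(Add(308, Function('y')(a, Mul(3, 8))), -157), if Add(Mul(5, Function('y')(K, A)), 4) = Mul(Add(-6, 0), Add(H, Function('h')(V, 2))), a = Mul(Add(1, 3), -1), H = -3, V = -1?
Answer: Rational(817, 5) ≈ 163.40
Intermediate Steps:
Function('h')(l, c) = Add(-24, Mul(8, c))
a = -4 (a = Mul(4, -1) = -4)
Function('y')(K, A) = Rational(62, 5) (Function('y')(K, A) = Add(Rational(-4, 5), Mul(Rational(1, 5), Mul(Add(-6, 0), Add(-3, Add(-24, Mul(8, 2)))))) = Add(Rational(-4, 5), Mul(Rational(1, 5), Mul(-6, Add(-3, Add(-24, 16))))) = Add(Rational(-4, 5), Mul(Rational(1, 5), Mul(-6, Add(-3, -8)))) = Add(Rational(-4, 5), Mul(Rational(1, 5), Mul(-6, -11))) = Add(Rational(-4, 5), Mul(Rational(1, 5), 66)) = Add(Rational(-4, 5), Rational(66, 5)) = Rational(62, 5))
Add(Add(308, Function('y')(a, Mul(3, 8))), -157) = Add(Add(308, Rational(62, 5)), -157) = Add(Rational(1602, 5), -157) = Rational(817, 5)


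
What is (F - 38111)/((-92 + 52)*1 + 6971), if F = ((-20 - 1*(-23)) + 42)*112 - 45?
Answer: -33116/6931 ≈ -4.7780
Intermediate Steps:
F = 4995 (F = ((-20 + 23) + 42)*112 - 45 = (3 + 42)*112 - 45 = 45*112 - 45 = 5040 - 45 = 4995)
(F - 38111)/((-92 + 52)*1 + 6971) = (4995 - 38111)/((-92 + 52)*1 + 6971) = -33116/(-40*1 + 6971) = -33116/(-40 + 6971) = -33116/6931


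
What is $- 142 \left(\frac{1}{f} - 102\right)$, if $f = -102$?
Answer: $\frac{738755}{51} \approx 14485.0$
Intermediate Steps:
$- 142 \left(\frac{1}{f} - 102\right) = - 142 \left(\frac{1}{-102} - 102\right) = - 142 \left(- \frac{1}{102} - 102\right) = \left(-142\right) \left(- \frac{10405}{102}\right) = \frac{738755}{51}$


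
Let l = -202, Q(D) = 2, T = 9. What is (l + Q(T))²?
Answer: 40000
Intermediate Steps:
(l + Q(T))² = (-202 + 2)² = (-200)² = 40000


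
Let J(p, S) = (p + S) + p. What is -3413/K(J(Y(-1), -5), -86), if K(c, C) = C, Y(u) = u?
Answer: 3413/86 ≈ 39.686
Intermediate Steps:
J(p, S) = S + 2*p (J(p, S) = (S + p) + p = S + 2*p)
-3413/K(J(Y(-1), -5), -86) = -3413/(-86) = -3413*(-1/86) = 3413/86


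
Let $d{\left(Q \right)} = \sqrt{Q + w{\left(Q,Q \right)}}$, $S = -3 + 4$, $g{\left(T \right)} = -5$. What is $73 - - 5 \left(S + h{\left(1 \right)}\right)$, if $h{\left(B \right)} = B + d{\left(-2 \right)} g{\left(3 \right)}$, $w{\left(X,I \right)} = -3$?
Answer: $83 - 25 i \sqrt{5} \approx 83.0 - 55.902 i$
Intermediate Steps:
$S = 1$
$d{\left(Q \right)} = \sqrt{-3 + Q}$ ($d{\left(Q \right)} = \sqrt{Q - 3} = \sqrt{-3 + Q}$)
$h{\left(B \right)} = B - 5 i \sqrt{5}$ ($h{\left(B \right)} = B + \sqrt{-3 - 2} \left(-5\right) = B + \sqrt{-5} \left(-5\right) = B + i \sqrt{5} \left(-5\right) = B - 5 i \sqrt{5}$)
$73 - - 5 \left(S + h{\left(1 \right)}\right) = 73 - - 5 \left(1 + \left(1 - 5 i \sqrt{5}\right)\right) = 73 - - 5 \left(2 - 5 i \sqrt{5}\right) = 73 - \left(-10 + 25 i \sqrt{5}\right) = 73 + \left(10 - 25 i \sqrt{5}\right) = 83 - 25 i \sqrt{5}$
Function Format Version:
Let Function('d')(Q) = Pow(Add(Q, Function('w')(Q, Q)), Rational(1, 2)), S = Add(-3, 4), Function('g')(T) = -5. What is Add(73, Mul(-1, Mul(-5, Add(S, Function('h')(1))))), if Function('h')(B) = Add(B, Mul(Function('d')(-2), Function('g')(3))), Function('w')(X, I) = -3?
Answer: Add(83, Mul(-25, I, Pow(5, Rational(1, 2)))) ≈ Add(83.000, Mul(-55.902, I))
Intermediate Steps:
S = 1
Function('d')(Q) = Pow(Add(-3, Q), Rational(1, 2)) (Function('d')(Q) = Pow(Add(Q, -3), Rational(1, 2)) = Pow(Add(-3, Q), Rational(1, 2)))
Function('h')(B) = Add(B, Mul(-5, I, Pow(5, Rational(1, 2)))) (Function('h')(B) = Add(B, Mul(Pow(Add(-3, -2), Rational(1, 2)), -5)) = Add(B, Mul(Pow(-5, Rational(1, 2)), -5)) = Add(B, Mul(Mul(I, Pow(5, Rational(1, 2))), -5)) = Add(B, Mul(-5, I, Pow(5, Rational(1, 2)))))
Add(73, Mul(-1, Mul(-5, Add(S, Function('h')(1))))) = Add(73, Mul(-1, Mul(-5, Add(1, Add(1, Mul(-5, I, Pow(5, Rational(1, 2)))))))) = Add(73, Mul(-1, Mul(-5, Add(2, Mul(-5, I, Pow(5, Rational(1, 2))))))) = Add(73, Mul(-1, Add(-10, Mul(25, I, Pow(5, Rational(1, 2)))))) = Add(73, Add(10, Mul(-25, I, Pow(5, Rational(1, 2))))) = Add(83, Mul(-25, I, Pow(5, Rational(1, 2))))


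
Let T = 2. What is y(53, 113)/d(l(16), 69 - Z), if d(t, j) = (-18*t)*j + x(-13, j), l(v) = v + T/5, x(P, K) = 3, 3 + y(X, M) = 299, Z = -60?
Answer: -1480/190389 ≈ -0.0077736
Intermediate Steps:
y(X, M) = 296 (y(X, M) = -3 + 299 = 296)
l(v) = 2/5 + v (l(v) = v + 2/5 = 2/5 + v)
d(t, j) = 3 - 18*j*t (d(t, j) = (-18*t)*j + 3 = -18*j*t + 3 = 3 - 18*j*t)
y(53, 113)/d(l(16), 69 - Z) = 296/(3 - 18*(69 - 1*(-60))*(2/5 + 16)) = 296/(3 - 18*(69 + 60)*82/5) = 296/(3 - 18*129*82/5) = 296/(3 - 190404/5) = 296/(-190389/5) = 296*(-5/190389) = -1480/190389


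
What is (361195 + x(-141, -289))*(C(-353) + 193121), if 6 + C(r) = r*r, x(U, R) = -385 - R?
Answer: 114729818676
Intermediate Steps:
C(r) = -6 + r² (C(r) = -6 + r*r = -6 + r²)
(361195 + x(-141, -289))*(C(-353) + 193121) = (361195 + (-385 - 1*(-289)))*((-6 + (-353)²) + 193121) = (361195 + (-385 + 289))*((-6 + 124609) + 193121) = (361195 - 96)*(124603 + 193121) = 361099*317724 = 114729818676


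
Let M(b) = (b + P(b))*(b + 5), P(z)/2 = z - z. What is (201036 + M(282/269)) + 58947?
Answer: 18813088677/72361 ≈ 2.5999e+5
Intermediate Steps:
P(z) = 0 (P(z) = 2*(z - z) = 2*0 = 0)
M(b) = b*(5 + b) (M(b) = (b + 0)*(b + 5) = b*(5 + b))
(201036 + M(282/269)) + 58947 = (201036 + (282/269)*(5 + 282/269)) + 58947 = (201036 + (282*(1/269))*(5 + 282*(1/269))) + 58947 = (201036 + 282*(5 + 282/269)/269) + 58947 = (201036 + (282/269)*(1627/269)) + 58947 = (201036 + 458814/72361) + 58947 = 14547624810/72361 + 58947 = 18813088677/72361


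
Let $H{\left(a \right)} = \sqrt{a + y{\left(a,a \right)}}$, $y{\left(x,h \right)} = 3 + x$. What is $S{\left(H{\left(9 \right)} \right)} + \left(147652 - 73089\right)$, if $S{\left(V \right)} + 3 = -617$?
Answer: $73943$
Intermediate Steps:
$H{\left(a \right)} = \sqrt{3 + 2 a}$ ($H{\left(a \right)} = \sqrt{a + \left(3 + a\right)} = \sqrt{3 + 2 a}$)
$S{\left(V \right)} = -620$ ($S{\left(V \right)} = -3 - 617 = -620$)
$S{\left(H{\left(9 \right)} \right)} + \left(147652 - 73089\right) = -620 + \left(147652 - 73089\right) = -620 + 74563 = 73943$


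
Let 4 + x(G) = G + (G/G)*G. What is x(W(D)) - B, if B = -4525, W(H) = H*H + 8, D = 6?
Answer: 4609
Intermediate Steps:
W(H) = 8 + H² (W(H) = H² + 8 = 8 + H²)
x(G) = -4 + 2*G (x(G) = -4 + (G + (G/G)*G) = -4 + (G + 1*G) = -4 + (G + G) = -4 + 2*G)
x(W(D)) - B = (-4 + 2*(8 + 6²)) - 1*(-4525) = (-4 + 2*(8 + 36)) + 4525 = (-4 + 2*44) + 4525 = (-4 + 88) + 4525 = 84 + 4525 = 4609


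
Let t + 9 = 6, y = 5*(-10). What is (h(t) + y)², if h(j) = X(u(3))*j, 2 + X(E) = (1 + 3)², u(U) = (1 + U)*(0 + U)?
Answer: 8464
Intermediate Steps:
y = -50
u(U) = U*(1 + U) (u(U) = (1 + U)*U = U*(1 + U))
X(E) = 14 (X(E) = -2 + (1 + 3)² = -2 + 4² = -2 + 16 = 14)
t = -3 (t = -9 + 6 = -3)
h(j) = 14*j
(h(t) + y)² = (14*(-3) - 50)² = (-42 - 50)² = (-92)² = 8464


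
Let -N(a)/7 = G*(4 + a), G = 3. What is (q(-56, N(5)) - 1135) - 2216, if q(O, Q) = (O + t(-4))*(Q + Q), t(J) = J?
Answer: 19329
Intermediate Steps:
N(a) = -84 - 21*a (N(a) = -21*(4 + a) = -7*(12 + 3*a) = -84 - 21*a)
q(O, Q) = 2*Q*(-4 + O) (q(O, Q) = (O - 4)*(Q + Q) = (-4 + O)*(2*Q) = 2*Q*(-4 + O))
(q(-56, N(5)) - 1135) - 2216 = (2*(-84 - 21*5)*(-4 - 56) - 1135) - 2216 = (2*(-84 - 105)*(-60) - 1135) - 2216 = (2*(-189)*(-60) - 1135) - 2216 = (22680 - 1135) - 2216 = 21545 - 2216 = 19329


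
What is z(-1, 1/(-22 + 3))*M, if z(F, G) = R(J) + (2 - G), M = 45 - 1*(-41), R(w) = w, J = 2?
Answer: 6622/19 ≈ 348.53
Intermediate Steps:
M = 86 (M = 45 + 41 = 86)
z(F, G) = 4 - G (z(F, G) = 2 + (2 - G) = 4 - G)
z(-1, 1/(-22 + 3))*M = (4 - 1/(-22 + 3))*86 = (4 - 1/(-19))*86 = (4 - 1*(-1/19))*86 = (4 + 1/19)*86 = (77/19)*86 = 6622/19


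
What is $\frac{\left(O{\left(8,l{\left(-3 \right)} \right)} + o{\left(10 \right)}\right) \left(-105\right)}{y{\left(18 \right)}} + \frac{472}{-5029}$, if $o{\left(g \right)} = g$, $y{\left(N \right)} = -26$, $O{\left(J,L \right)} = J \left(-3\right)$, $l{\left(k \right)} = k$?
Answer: $- \frac{3702451}{65377} \approx -56.632$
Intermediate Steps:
$O{\left(J,L \right)} = - 3 J$
$\frac{\left(O{\left(8,l{\left(-3 \right)} \right)} + o{\left(10 \right)}\right) \left(-105\right)}{y{\left(18 \right)}} + \frac{472}{-5029} = \frac{\left(\left(-3\right) 8 + 10\right) \left(-105\right)}{-26} + \frac{472}{-5029} = \left(-24 + 10\right) \left(-105\right) \left(- \frac{1}{26}\right) + 472 \left(- \frac{1}{5029}\right) = \left(-14\right) \left(-105\right) \left(- \frac{1}{26}\right) - \frac{472}{5029} = 1470 \left(- \frac{1}{26}\right) - \frac{472}{5029} = - \frac{735}{13} - \frac{472}{5029} = - \frac{3702451}{65377}$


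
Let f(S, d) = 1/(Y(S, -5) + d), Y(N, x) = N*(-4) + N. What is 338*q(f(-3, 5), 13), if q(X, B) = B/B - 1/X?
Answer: -4394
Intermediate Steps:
Y(N, x) = -3*N (Y(N, x) = -4*N + N = -3*N)
f(S, d) = 1/(d - 3*S) (f(S, d) = 1/(-3*S + d) = 1/(d - 3*S))
q(X, B) = 1 - 1/X
338*q(f(-3, 5), 13) = 338*((-1 + 1/(5 - 3*(-3)))/(1/(5 - 3*(-3)))) = 338*((-1 + 1/(5 + 9))/(1/(5 + 9))) = 338*((-1 + 1/14)/(1/14)) = 338*(14*(-13/14)) = 338*(-13) = -4394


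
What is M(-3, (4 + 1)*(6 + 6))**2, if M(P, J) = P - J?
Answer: 3969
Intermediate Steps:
M(-3, (4 + 1)*(6 + 6))**2 = (-3 - (4 + 1)*(6 + 6))**2 = (-3 - 5*12)**2 = (-3 - 1*60)**2 = (-3 - 60)**2 = (-63)**2 = 3969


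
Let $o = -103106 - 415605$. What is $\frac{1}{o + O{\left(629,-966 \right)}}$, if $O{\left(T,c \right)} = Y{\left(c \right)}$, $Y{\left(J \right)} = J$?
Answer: $- \frac{1}{519677} \approx -1.9243 \cdot 10^{-6}$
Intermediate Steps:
$O{\left(T,c \right)} = c$
$o = -518711$ ($o = -103106 - 415605 = -518711$)
$\frac{1}{o + O{\left(629,-966 \right)}} = \frac{1}{-518711 - 966} = \frac{1}{-519677} = - \frac{1}{519677}$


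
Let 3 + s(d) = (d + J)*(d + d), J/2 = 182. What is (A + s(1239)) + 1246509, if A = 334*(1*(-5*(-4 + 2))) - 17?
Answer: 5222063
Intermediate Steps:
J = 364 (J = 2*182 = 364)
A = 3323 (A = 334*(1*(-5*(-2))) - 17 = 334*(1*10) - 17 = 334*10 - 17 = 3340 - 17 = 3323)
s(d) = -3 + 2*d*(364 + d) (s(d) = -3 + (d + 364)*(d + d) = -3 + (364 + d)*(2*d) = -3 + 2*d*(364 + d))
(A + s(1239)) + 1246509 = (3323 + (-3 + 2*1239² + 728*1239)) + 1246509 = (3323 + (-3 + 2*1535121 + 901992)) + 1246509 = (3323 + (-3 + 3070242 + 901992)) + 1246509 = (3323 + 3972231) + 1246509 = 3975554 + 1246509 = 5222063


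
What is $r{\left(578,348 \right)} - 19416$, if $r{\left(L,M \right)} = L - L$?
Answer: $-19416$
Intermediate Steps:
$r{\left(L,M \right)} = 0$
$r{\left(578,348 \right)} - 19416 = 0 - 19416 = -19416$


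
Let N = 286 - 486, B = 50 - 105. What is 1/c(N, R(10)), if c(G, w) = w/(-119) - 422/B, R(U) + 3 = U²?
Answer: 6545/44883 ≈ 0.14582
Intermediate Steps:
B = -55
N = -200
R(U) = -3 + U²
c(G, w) = 422/55 - w/119 (c(G, w) = w/(-119) - 422/(-55) = w*(-1/119) - 422*(-1/55) = -w/119 + 422/55 = 422/55 - w/119)
1/c(N, R(10)) = 1/(422/55 - (-3 + 10²)/119) = 1/(422/55 - (-3 + 100)/119) = 1/(422/55 - 1/119*97) = 1/(422/55 - 97/119) = 1/(44883/6545) = 6545/44883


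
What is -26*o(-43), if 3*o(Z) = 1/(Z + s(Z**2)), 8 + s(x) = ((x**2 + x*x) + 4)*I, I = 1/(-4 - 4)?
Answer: 104/10257021 ≈ 1.0139e-5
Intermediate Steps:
I = -1/8 (I = 1/(-8) = -1/8 ≈ -0.12500)
s(x) = -17/2 - x**2/4 (s(x) = -8 + ((x**2 + x*x) + 4)*(-1/8) = -8 + ((x**2 + x**2) + 4)*(-1/8) = -8 + (2*x**2 + 4)*(-1/8) = -8 + (4 + 2*x**2)*(-1/8) = -8 + (-1/2 - x**2/4) = -17/2 - x**2/4)
o(Z) = 1/(3*(-17/2 + Z - Z**4/4)) (o(Z) = 1/(3*(Z + (-17/2 - Z**4/4))) = 1/(3*(-17/2 + Z - Z**4/4)))
-26*o(-43) = -(-104)/(102 - 12*(-43) + 3*(-43)**4) = -(-104)/(102 + 516 + 3*3418801) = -(-104)/(102 + 516 + 10256403) = -(-104)/10257021 = -26*(-4/10257021) = 104/10257021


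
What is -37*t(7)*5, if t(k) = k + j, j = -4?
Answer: -555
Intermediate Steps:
t(k) = -4 + k (t(k) = k - 4 = -4 + k)
-37*t(7)*5 = -37*(-4 + 7)*5 = -37*3*5 = -111*5 = -555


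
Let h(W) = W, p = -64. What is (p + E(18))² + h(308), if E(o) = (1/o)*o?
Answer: 4277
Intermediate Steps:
E(o) = 1 (E(o) = o/o = 1)
(p + E(18))² + h(308) = (-64 + 1)² + 308 = (-63)² + 308 = 3969 + 308 = 4277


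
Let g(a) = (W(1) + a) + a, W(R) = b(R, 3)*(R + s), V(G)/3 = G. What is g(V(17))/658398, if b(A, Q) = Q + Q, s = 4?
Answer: 22/109733 ≈ 0.00020049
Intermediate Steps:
V(G) = 3*G
b(A, Q) = 2*Q
W(R) = 24 + 6*R (W(R) = (2*3)*(R + 4) = 6*(4 + R) = 24 + 6*R)
g(a) = 30 + 2*a (g(a) = ((24 + 6*1) + a) + a = ((24 + 6) + a) + a = (30 + a) + a = 30 + 2*a)
g(V(17))/658398 = (30 + 2*(3*17))/658398 = (30 + 2*51)*(1/658398) = (30 + 102)*(1/658398) = 132*(1/658398) = 22/109733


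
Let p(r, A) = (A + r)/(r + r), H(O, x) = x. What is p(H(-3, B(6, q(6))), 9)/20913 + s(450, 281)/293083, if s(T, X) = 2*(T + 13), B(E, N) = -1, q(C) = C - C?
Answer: 18193106/6129244779 ≈ 0.0029682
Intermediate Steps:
q(C) = 0
s(T, X) = 26 + 2*T (s(T, X) = 2*(13 + T) = 26 + 2*T)
p(r, A) = (A + r)/(2*r) (p(r, A) = (A + r)/((2*r)) = (A + r)*(1/(2*r)) = (A + r)/(2*r))
p(H(-3, B(6, q(6))), 9)/20913 + s(450, 281)/293083 = ((½)*(9 - 1)/(-1))/20913 + (26 + 2*450)/293083 = ((½)*(-1)*8)*(1/20913) + (26 + 900)*(1/293083) = -4*1/20913 + 926*(1/293083) = -4/20913 + 926/293083 = 18193106/6129244779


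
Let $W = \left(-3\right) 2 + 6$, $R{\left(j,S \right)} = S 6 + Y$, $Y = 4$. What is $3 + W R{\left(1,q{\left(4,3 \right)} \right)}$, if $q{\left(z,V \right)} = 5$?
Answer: $3$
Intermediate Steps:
$R{\left(j,S \right)} = 4 + 6 S$ ($R{\left(j,S \right)} = S 6 + 4 = 6 S + 4 = 4 + 6 S$)
$W = 0$ ($W = -6 + 6 = 0$)
$3 + W R{\left(1,q{\left(4,3 \right)} \right)} = 3 + 0 \left(4 + 6 \cdot 5\right) = 3 + 0 \left(4 + 30\right) = 3 + 0 \cdot 34 = 3 + 0 = 3$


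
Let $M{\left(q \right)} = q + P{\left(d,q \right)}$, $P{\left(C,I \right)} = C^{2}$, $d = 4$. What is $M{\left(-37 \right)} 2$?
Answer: $-42$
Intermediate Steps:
$M{\left(q \right)} = 16 + q$ ($M{\left(q \right)} = q + 4^{2} = q + 16 = 16 + q$)
$M{\left(-37 \right)} 2 = \left(16 - 37\right) 2 = \left(-21\right) 2 = -42$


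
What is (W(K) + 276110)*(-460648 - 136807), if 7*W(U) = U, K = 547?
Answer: -1155069908235/7 ≈ -1.6501e+11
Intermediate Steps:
W(U) = U/7
(W(K) + 276110)*(-460648 - 136807) = ((⅐)*547 + 276110)*(-460648 - 136807) = (547/7 + 276110)*(-597455) = (1933317/7)*(-597455) = -1155069908235/7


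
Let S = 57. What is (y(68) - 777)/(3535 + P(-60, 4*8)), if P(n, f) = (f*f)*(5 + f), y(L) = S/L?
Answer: -52779/2816764 ≈ -0.018737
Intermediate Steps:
y(L) = 57/L
P(n, f) = f²*(5 + f)
(y(68) - 777)/(3535 + P(-60, 4*8)) = (57/68 - 777)/(3535 + (4*8)²*(5 + 4*8)) = (57*(1/68) - 777)/(3535 + 32²*(5 + 32)) = (57/68 - 777)/(3535 + 1024*37) = -52779/(68*(3535 + 37888)) = -52779/68/41423 = -52779/68*1/41423 = -52779/2816764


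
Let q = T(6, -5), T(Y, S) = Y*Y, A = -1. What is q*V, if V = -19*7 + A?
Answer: -4824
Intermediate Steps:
T(Y, S) = Y²
q = 36 (q = 6² = 36)
V = -134 (V = -19*7 - 1 = -133 - 1 = -134)
q*V = 36*(-134) = -4824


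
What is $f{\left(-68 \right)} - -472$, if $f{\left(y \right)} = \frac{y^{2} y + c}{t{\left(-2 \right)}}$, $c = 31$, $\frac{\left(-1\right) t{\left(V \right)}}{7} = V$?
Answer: $- \frac{307793}{14} \approx -21985.0$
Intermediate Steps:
$t{\left(V \right)} = - 7 V$
$f{\left(y \right)} = \frac{31}{14} + \frac{y^{3}}{14}$ ($f{\left(y \right)} = \frac{y^{2} y + 31}{\left(-7\right) \left(-2\right)} = \frac{y^{3} + 31}{14} = \left(31 + y^{3}\right) \frac{1}{14} = \frac{31}{14} + \frac{y^{3}}{14}$)
$f{\left(-68 \right)} - -472 = \left(\frac{31}{14} + \frac{\left(-68\right)^{3}}{14}\right) - -472 = \left(\frac{31}{14} + \frac{1}{14} \left(-314432\right)\right) + 472 = \left(\frac{31}{14} - \frac{157216}{7}\right) + 472 = - \frac{314401}{14} + 472 = - \frac{307793}{14}$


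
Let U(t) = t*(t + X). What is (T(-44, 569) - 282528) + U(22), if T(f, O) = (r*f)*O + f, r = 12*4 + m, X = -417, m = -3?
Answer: -1417882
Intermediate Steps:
r = 45 (r = 12*4 - 3 = 48 - 3 = 45)
T(f, O) = f + 45*O*f (T(f, O) = (45*f)*O + f = 45*O*f + f = f + 45*O*f)
U(t) = t*(-417 + t) (U(t) = t*(t - 417) = t*(-417 + t))
(T(-44, 569) - 282528) + U(22) = (-44*(1 + 45*569) - 282528) + 22*(-417 + 22) = (-44*(1 + 25605) - 282528) + 22*(-395) = (-44*25606 - 282528) - 8690 = (-1126664 - 282528) - 8690 = -1409192 - 8690 = -1417882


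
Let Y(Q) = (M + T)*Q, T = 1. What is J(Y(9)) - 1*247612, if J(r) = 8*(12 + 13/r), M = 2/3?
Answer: -3712636/15 ≈ -2.4751e+5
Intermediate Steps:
M = 2/3 (M = 2*(1/3) = 2/3 ≈ 0.66667)
Y(Q) = 5*Q/3 (Y(Q) = (2/3 + 1)*Q = 5*Q/3)
J(r) = 96 + 104/r
J(Y(9)) - 1*247612 = (96 + 104/(((5/3)*9))) - 1*247612 = (96 + 104/15) - 247612 = 1544/15 - 247612 = -3712636/15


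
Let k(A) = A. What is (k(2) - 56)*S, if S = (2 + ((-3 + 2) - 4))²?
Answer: -486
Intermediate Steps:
S = 9 (S = (2 + (-1 - 4))² = (2 - 5)² = (-3)² = 9)
(k(2) - 56)*S = (2 - 56)*9 = -54*9 = -486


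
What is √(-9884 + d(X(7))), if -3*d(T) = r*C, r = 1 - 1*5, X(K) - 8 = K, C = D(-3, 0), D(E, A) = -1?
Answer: 2*I*√22242/3 ≈ 99.425*I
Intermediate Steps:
C = -1
X(K) = 8 + K
r = -4 (r = 1 - 5 = -4)
d(T) = -4/3 (d(T) = -(-4)*(-1)/3 = -⅓*4 = -4/3)
√(-9884 + d(X(7))) = √(-9884 - 4/3) = √(-29656/3) = 2*I*√22242/3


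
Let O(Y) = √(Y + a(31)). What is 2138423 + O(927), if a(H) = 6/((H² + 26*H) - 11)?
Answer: 2138423 + √714612102/878 ≈ 2.1385e+6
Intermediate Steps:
a(H) = 6/(-11 + H² + 26*H)
O(Y) = √(3/878 + Y) (O(Y) = √(Y + 6/(-11 + 31² + 26*31)) = √(Y + 6/(-11 + 961 + 806)) = √(Y + 6/1756) = √(Y + 6*(1/1756)) = √(Y + 3/878) = √(3/878 + Y))
2138423 + O(927) = 2138423 + √(2634 + 770884*927)/878 = 2138423 + √(2634 + 714609468)/878 = 2138423 + √714612102/878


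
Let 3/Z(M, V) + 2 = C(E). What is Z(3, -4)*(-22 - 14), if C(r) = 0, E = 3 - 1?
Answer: 54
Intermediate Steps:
E = 2
Z(M, V) = -3/2 (Z(M, V) = 3/(-2 + 0) = 3/(-2) = 3*(-1/2) = -3/2)
Z(3, -4)*(-22 - 14) = -3*(-22 - 14)/2 = -3/2*(-36) = 54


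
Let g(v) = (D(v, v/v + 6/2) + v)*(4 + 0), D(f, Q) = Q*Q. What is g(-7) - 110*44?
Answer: -4804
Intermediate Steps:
D(f, Q) = Q²
g(v) = 64 + 4*v (g(v) = ((v/v + 6/2)² + v)*(4 + 0) = ((1 + 6*(½))² + v)*4 = ((1 + 3)² + v)*4 = (4² + v)*4 = (16 + v)*4 = 64 + 4*v)
g(-7) - 110*44 = (64 + 4*(-7)) - 110*44 = (64 - 28) - 4840 = 36 - 4840 = -4804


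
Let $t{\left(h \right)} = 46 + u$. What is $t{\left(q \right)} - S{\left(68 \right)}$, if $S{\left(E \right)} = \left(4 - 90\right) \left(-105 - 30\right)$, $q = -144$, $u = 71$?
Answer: $-11493$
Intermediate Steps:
$S{\left(E \right)} = 11610$ ($S{\left(E \right)} = \left(-86\right) \left(-135\right) = 11610$)
$t{\left(h \right)} = 117$ ($t{\left(h \right)} = 46 + 71 = 117$)
$t{\left(q \right)} - S{\left(68 \right)} = 117 - 11610 = -11493$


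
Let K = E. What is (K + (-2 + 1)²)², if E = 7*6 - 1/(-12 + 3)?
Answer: 150544/81 ≈ 1858.6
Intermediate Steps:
E = 379/9 (E = 42 - 1/(-9) = 42 - 1*(-⅑) = 42 + ⅑ = 379/9 ≈ 42.111)
K = 379/9 ≈ 42.111
(K + (-2 + 1)²)² = (379/9 + (-2 + 1)²)² = (379/9 + (-1)²)² = (379/9 + 1)² = (388/9)² = 150544/81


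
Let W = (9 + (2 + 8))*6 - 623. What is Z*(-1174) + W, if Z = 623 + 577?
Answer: -1409309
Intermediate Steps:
Z = 1200
W = -509 (W = (9 + 10)*6 - 623 = 19*6 - 623 = 114 - 623 = -509)
Z*(-1174) + W = 1200*(-1174) - 509 = -1408800 - 509 = -1409309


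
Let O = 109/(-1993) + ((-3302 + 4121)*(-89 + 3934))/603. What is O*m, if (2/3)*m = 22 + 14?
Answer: 37656005328/133531 ≈ 2.8200e+5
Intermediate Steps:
m = 54 (m = 3*(22 + 14)/2 = (3/2)*36 = 54)
O = 697333432/133531 (O = 109*(-1/1993) + (819*3845)*(1/603) = -109/1993 + 3149055*(1/603) = -109/1993 + 349895/67 = 697333432/133531 ≈ 5222.3)
O*m = (697333432/133531)*54 = 37656005328/133531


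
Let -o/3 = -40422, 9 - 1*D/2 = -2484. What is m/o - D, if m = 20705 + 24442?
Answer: -201529043/40422 ≈ -4985.6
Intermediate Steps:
D = 4986 (D = 18 - 2*(-2484) = 18 + 4968 = 4986)
o = 121266 (o = -3*(-40422) = 121266)
m = 45147
m/o - D = 45147/121266 - 1*4986 = 45147*(1/121266) - 4986 = 15049/40422 - 4986 = -201529043/40422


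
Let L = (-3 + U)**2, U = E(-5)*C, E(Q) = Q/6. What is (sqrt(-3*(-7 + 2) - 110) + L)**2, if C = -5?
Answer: -120719/1296 + 49*I*sqrt(95)/18 ≈ -93.147 + 26.533*I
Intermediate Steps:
E(Q) = Q/6 (E(Q) = Q*(1/6) = Q/6)
U = 25/6 (U = ((1/6)*(-5))*(-5) = -5/6*(-5) = 25/6 ≈ 4.1667)
L = 49/36 (L = (-3 + 25/6)**2 = (7/6)**2 = 49/36 ≈ 1.3611)
(sqrt(-3*(-7 + 2) - 110) + L)**2 = (sqrt(-3*(-7 + 2) - 110) + 49/36)**2 = (sqrt(-3*(-5) - 110) + 49/36)**2 = (sqrt(15 - 110) + 49/36)**2 = (sqrt(-95) + 49/36)**2 = (I*sqrt(95) + 49/36)**2 = (49/36 + I*sqrt(95))**2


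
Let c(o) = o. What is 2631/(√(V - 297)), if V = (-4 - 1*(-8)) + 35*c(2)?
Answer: -2631*I*√223/223 ≈ -176.18*I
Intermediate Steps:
V = 74 (V = (-4 - 1*(-8)) + 35*2 = (-4 + 8) + 70 = 4 + 70 = 74)
2631/(√(V - 297)) = 2631/(√(74 - 297)) = 2631/(√(-223)) = 2631/((I*√223)) = 2631*(-I*√223/223) = -2631*I*√223/223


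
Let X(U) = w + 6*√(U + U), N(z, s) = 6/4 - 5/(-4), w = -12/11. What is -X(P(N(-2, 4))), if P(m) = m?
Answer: 12/11 - 3*√22 ≈ -12.980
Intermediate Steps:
w = -12/11 (w = -12*1/11 = -12/11 ≈ -1.0909)
N(z, s) = 11/4 (N(z, s) = 6*(¼) - 5*(-¼) = 3/2 + 5/4 = 11/4)
X(U) = -12/11 + 6*√2*√U (X(U) = -12/11 + 6*√(U + U) = -12/11 + 6*√(2*U) = -12/11 + 6*(√2*√U) = -12/11 + 6*√2*√U)
-X(P(N(-2, 4))) = -(-12/11 + 6*√2*√(11/4)) = -(-12/11 + 6*√2*(√11/2)) = -(-12/11 + 3*√22) = 12/11 - 3*√22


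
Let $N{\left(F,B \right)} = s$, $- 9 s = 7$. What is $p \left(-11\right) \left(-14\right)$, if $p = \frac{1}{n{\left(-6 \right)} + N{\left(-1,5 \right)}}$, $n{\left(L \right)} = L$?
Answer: $- \frac{1386}{61} \approx -22.721$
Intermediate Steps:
$s = - \frac{7}{9}$ ($s = \left(- \frac{1}{9}\right) 7 = - \frac{7}{9} \approx -0.77778$)
$N{\left(F,B \right)} = - \frac{7}{9}$
$p = - \frac{9}{61}$ ($p = \frac{1}{-6 - \frac{7}{9}} = \frac{1}{- \frac{61}{9}} = - \frac{9}{61} \approx -0.14754$)
$p \left(-11\right) \left(-14\right) = \left(- \frac{9}{61}\right) \left(-11\right) \left(-14\right) = \frac{99}{61} \left(-14\right) = - \frac{1386}{61}$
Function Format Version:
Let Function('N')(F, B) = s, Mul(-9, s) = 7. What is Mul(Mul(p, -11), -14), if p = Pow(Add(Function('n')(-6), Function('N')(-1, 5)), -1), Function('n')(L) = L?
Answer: Rational(-1386, 61) ≈ -22.721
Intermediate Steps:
s = Rational(-7, 9) (s = Mul(Rational(-1, 9), 7) = Rational(-7, 9) ≈ -0.77778)
Function('N')(F, B) = Rational(-7, 9)
p = Rational(-9, 61) (p = Pow(Add(-6, Rational(-7, 9)), -1) = Pow(Rational(-61, 9), -1) = Rational(-9, 61) ≈ -0.14754)
Mul(Mul(p, -11), -14) = Mul(Mul(Rational(-9, 61), -11), -14) = Mul(Rational(99, 61), -14) = Rational(-1386, 61)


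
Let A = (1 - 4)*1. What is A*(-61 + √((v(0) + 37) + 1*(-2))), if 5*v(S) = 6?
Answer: 183 - 3*√905/5 ≈ 164.95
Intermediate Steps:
v(S) = 6/5 (v(S) = (⅕)*6 = 6/5)
A = -3 (A = -3*1 = -3)
A*(-61 + √((v(0) + 37) + 1*(-2))) = -3*(-61 + √((6/5 + 37) + 1*(-2))) = -3*(-61 + √(191/5 - 2)) = -3*(-61 + √(181/5)) = -3*(-61 + √905/5) = 183 - 3*√905/5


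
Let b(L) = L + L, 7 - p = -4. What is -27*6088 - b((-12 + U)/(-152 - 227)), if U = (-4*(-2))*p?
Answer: -62298352/379 ≈ -1.6438e+5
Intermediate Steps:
p = 11 (p = 7 - 1*(-4) = 7 + 4 = 11)
U = 88 (U = -4*(-2)*11 = 8*11 = 88)
b(L) = 2*L
-27*6088 - b((-12 + U)/(-152 - 227)) = -27*6088 - 2*(-12 + 88)/(-152 - 227) = -164376 - 2*76/(-379) = -164376 - 2*76*(-1/379) = -164376 - 2*(-76)/379 = -164376 - 1*(-152/379) = -164376 + 152/379 = -62298352/379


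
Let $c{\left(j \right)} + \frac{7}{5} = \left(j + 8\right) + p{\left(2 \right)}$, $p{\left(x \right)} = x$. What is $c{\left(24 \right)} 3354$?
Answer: $\frac{546702}{5} \approx 1.0934 \cdot 10^{5}$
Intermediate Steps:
$c{\left(j \right)} = \frac{43}{5} + j$ ($c{\left(j \right)} = - \frac{7}{5} + \left(\left(j + 8\right) + 2\right) = - \frac{7}{5} + \left(\left(8 + j\right) + 2\right) = - \frac{7}{5} + \left(10 + j\right) = \frac{43}{5} + j$)
$c{\left(24 \right)} 3354 = \left(\frac{43}{5} + 24\right) 3354 = \frac{163}{5} \cdot 3354 = \frac{546702}{5}$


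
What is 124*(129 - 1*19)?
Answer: 13640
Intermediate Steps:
124*(129 - 1*19) = 124*(129 - 19) = 124*110 = 13640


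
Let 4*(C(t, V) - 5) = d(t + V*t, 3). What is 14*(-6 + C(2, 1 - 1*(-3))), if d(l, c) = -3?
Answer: -49/2 ≈ -24.500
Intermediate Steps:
C(t, V) = 17/4 (C(t, V) = 5 + (¼)*(-3) = 5 - ¾ = 17/4)
14*(-6 + C(2, 1 - 1*(-3))) = 14*(-6 + 17/4) = 14*(-7/4) = -49/2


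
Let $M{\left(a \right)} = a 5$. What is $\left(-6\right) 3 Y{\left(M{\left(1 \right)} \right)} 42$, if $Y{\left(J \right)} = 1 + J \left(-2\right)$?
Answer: $6804$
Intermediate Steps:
$M{\left(a \right)} = 5 a$
$Y{\left(J \right)} = 1 - 2 J$
$\left(-6\right) 3 Y{\left(M{\left(1 \right)} \right)} 42 = \left(-6\right) 3 \left(1 - 2 \cdot 5 \cdot 1\right) 42 = - 18 \left(1 - 10\right) 42 = \left(-18\right) \left(-9\right) 42 = 162 \cdot 42 = 6804$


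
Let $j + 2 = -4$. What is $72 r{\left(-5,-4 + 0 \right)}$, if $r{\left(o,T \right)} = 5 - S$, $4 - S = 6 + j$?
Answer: $72$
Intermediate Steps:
$j = -6$ ($j = -2 - 4 = -6$)
$S = 4$ ($S = 4 - \left(6 - 6\right) = 4 - 0 = 4 + 0 = 4$)
$r{\left(o,T \right)} = 1$ ($r{\left(o,T \right)} = 5 - 4 = 1$)
$72 r{\left(-5,-4 + 0 \right)} = 72 \cdot 1 = 72$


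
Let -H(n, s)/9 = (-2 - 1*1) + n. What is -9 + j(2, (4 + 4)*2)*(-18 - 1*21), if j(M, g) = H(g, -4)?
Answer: 4554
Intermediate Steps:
H(n, s) = 27 - 9*n (H(n, s) = -9*((-2 - 1*1) + n) = -9*((-2 - 1) + n) = -9*(-3 + n) = 27 - 9*n)
j(M, g) = 27 - 9*g
-9 + j(2, (4 + 4)*2)*(-18 - 1*21) = -9 + (27 - 9*(4 + 4)*2)*(-18 - 1*21) = -9 + (27 - 72*2)*(-18 - 21) = -9 + (27 - 9*16)*(-39) = -9 + (27 - 144)*(-39) = -9 - 117*(-39) = -9 + 4563 = 4554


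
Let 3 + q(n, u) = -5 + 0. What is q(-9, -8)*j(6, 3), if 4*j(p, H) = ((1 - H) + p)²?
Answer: -32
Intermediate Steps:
j(p, H) = (1 + p - H)²/4 (j(p, H) = ((1 - H) + p)²/4 = (1 + p - H)²/4)
q(n, u) = -8 (q(n, u) = -3 + (-5 + 0) = -3 - 5 = -8)
q(-9, -8)*j(6, 3) = -2*(1 + 6 - 1*3)² = -2*(1 + 6 - 3)² = -2*4² = -2*16 = -8*4 = -32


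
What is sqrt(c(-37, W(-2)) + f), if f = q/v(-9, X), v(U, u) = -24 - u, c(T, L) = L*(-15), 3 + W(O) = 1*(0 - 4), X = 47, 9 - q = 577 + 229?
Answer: 2*sqrt(146473)/71 ≈ 10.781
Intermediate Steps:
q = -797 (q = 9 - (577 + 229) = 9 - 1*806 = 9 - 806 = -797)
W(O) = -7 (W(O) = -3 + 1*(0 - 4) = -3 + 1*(-4) = -3 - 4 = -7)
c(T, L) = -15*L
f = 797/71 (f = -797/(-24 - 1*47) = -797/(-24 - 47) = -797/(-71) = -797*(-1/71) = 797/71 ≈ 11.225)
sqrt(c(-37, W(-2)) + f) = sqrt(-15*(-7) + 797/71) = sqrt(105 + 797/71) = sqrt(8252/71) = 2*sqrt(146473)/71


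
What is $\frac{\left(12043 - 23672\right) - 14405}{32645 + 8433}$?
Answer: $- \frac{13017}{20539} \approx -0.63377$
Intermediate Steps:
$\frac{\left(12043 - 23672\right) - 14405}{32645 + 8433} = \frac{-11629 - 14405}{41078} = \left(-26034\right) \frac{1}{41078} = - \frac{13017}{20539}$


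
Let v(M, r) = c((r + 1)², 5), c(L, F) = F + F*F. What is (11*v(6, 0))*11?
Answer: 3630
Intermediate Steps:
c(L, F) = F + F²
v(M, r) = 30 (v(M, r) = 5*(1 + 5) = 5*6 = 30)
(11*v(6, 0))*11 = (11*30)*11 = 330*11 = 3630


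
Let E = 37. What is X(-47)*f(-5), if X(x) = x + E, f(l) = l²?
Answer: -250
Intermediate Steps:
X(x) = 37 + x (X(x) = x + 37 = 37 + x)
X(-47)*f(-5) = (37 - 47)*(-5)² = -10*25 = -250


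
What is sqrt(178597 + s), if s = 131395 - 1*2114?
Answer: 23*sqrt(582) ≈ 554.87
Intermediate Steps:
s = 129281 (s = 131395 - 2114 = 129281)
sqrt(178597 + s) = sqrt(178597 + 129281) = sqrt(307878) = 23*sqrt(582)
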